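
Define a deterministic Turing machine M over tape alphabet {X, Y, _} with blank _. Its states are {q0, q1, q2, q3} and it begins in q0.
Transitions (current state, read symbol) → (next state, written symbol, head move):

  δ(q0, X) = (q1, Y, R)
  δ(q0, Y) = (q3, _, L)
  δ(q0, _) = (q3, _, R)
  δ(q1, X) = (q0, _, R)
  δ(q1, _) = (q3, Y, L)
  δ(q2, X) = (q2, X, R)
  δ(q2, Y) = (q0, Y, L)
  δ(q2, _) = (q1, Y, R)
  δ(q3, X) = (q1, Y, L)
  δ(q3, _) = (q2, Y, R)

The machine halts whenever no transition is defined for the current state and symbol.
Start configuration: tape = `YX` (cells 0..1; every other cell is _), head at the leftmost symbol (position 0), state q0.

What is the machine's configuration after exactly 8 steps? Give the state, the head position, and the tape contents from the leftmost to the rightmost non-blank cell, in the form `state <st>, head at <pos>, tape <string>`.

q0 | _[Y]X____   read Y → write _, move L, go to q3
q3 | [_]_X____   read _ → write Y, move R, go to q2
q2 | Y[_]X____   read _ → write Y, move R, go to q1
q1 | YY[X]____   read X → write _, move R, go to q0
q0 | YY_[_]___   read _ → write _, move R, go to q3
q3 | YY__[_]__   read _ → write Y, move R, go to q2
q2 | YY__Y[_]_   read _ → write Y, move R, go to q1
q1 | YY__YY[_]   read _ → write Y, move L, go to q3
q3 | YY__Y[Y]Y
After 8 steps: state q3, head at 4, tape YY__YYY.

state q3, head at 4, tape YY__YYY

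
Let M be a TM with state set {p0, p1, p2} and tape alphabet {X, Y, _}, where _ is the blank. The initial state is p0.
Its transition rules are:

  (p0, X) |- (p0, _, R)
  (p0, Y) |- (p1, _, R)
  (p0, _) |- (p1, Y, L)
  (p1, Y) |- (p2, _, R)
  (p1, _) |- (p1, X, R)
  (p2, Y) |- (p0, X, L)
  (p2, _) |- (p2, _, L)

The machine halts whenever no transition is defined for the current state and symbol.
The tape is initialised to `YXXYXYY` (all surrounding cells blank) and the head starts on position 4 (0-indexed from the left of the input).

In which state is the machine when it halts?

p2

p0 | YXXY[X]YY_   read X → write _, move R, go to p0
p0 | YXXY_[Y]Y_   read Y → write _, move R, go to p1
p1 | YXXY__[Y]_   read Y → write _, move R, go to p2
p2 | YXXY___[_]   read _ → write _, move L, go to p2
p2 | YXXY__[_]_   read _ → write _, move L, go to p2
p2 | YXXY_[_]__   read _ → write _, move L, go to p2
p2 | YXXY[_]___   read _ → write _, move L, go to p2
p2 | YXX[Y]____   read Y → write X, move L, go to p0
p0 | YX[X]X____   read X → write _, move R, go to p0
p0 | YX_[X]____   read X → write _, move R, go to p0
p0 | YX__[_]___   read _ → write Y, move L, go to p1
p1 | YX_[_]Y___   read _ → write X, move R, go to p1
p1 | YX_X[Y]___   read Y → write _, move R, go to p2
p2 | YX_X_[_]__   read _ → write _, move L, go to p2
p2 | YX_X[_]___   read _ → write _, move L, go to p2
p2 | YX_[X]____
No transition is defined for (p2, X); M halts in state p2.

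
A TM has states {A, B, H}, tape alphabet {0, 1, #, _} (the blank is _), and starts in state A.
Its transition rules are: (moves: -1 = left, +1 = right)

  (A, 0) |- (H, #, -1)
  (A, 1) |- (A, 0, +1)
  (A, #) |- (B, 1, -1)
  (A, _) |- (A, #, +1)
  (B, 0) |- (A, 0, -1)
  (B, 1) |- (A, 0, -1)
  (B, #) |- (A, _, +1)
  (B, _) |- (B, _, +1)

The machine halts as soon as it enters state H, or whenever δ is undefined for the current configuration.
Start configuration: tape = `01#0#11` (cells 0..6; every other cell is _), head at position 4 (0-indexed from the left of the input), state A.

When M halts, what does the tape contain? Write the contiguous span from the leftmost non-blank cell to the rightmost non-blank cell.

#010111

state=A head=4 tape=_01#0[#]11   (A,#)→(B,1,-1)
state=B head=3 tape=_01#[0]111   (B,0)→(A,0,-1)
state=A head=2 tape=_01[#]0111   (A,#)→(B,1,-1)
state=B head=1 tape=_0[1]10111   (B,1)→(A,0,-1)
state=A head=0 tape=_[0]010111   (A,0)→(H,#,-1)
state=H head=-1 tape=[_]#010111
The non-blank tape span at halt is #010111.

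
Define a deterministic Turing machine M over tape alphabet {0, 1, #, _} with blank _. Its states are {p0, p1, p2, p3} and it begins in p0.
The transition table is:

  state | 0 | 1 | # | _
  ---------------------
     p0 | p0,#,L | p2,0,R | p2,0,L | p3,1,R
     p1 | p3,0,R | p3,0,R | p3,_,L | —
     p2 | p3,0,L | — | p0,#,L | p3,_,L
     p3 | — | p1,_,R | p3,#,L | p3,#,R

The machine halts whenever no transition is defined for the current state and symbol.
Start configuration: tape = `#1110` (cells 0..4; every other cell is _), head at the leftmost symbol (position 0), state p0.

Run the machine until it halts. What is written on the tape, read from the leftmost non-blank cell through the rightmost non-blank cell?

##01110

p0 | __[#]1110   read # → write 0, move L, go to p2
p2 | _[_]01110   read _ → write _, move L, go to p3
p3 | [_]_01110   read _ → write #, move R, go to p3
p3 | #[_]01110   read _ → write #, move R, go to p3
p3 | ##[0]1110
The non-blank tape span at halt is ##01110.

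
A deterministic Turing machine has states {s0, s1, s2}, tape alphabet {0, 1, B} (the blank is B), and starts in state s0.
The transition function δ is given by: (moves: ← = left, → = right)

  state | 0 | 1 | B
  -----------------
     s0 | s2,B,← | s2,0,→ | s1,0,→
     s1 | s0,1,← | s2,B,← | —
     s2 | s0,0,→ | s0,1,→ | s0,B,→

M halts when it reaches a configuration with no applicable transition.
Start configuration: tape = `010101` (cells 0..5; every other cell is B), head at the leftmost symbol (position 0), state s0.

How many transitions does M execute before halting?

26

s0 | B[0]10101B   read 0 → write B, move ←, go to s2
s2 | [B]B10101B   read B → write B, move →, go to s0
s0 | B[B]10101B   read B → write 0, move →, go to s1
s1 | B0[1]0101B   read 1 → write B, move ←, go to s2
s2 | B[0]B0101B   read 0 → write 0, move →, go to s0
s0 | B0[B]0101B   read B → write 0, move →, go to s1
s1 | B00[0]101B   read 0 → write 1, move ←, go to s0
s0 | B0[0]1101B   read 0 → write B, move ←, go to s2
s2 | B[0]B1101B   read 0 → write 0, move →, go to s0
s0 | B0[B]1101B   read B → write 0, move →, go to s1
s1 | B00[1]101B   read 1 → write B, move ←, go to s2
s2 | B0[0]B101B   read 0 → write 0, move →, go to s0
s0 | B00[B]101B   read B → write 0, move →, go to s1
s1 | B000[1]01B   read 1 → write B, move ←, go to s2
s2 | B00[0]B01B   read 0 → write 0, move →, go to s0
s0 | B000[B]01B   read B → write 0, move →, go to s1
s1 | B0000[0]1B   read 0 → write 1, move ←, go to s0
s0 | B000[0]11B   read 0 → write B, move ←, go to s2
s2 | B00[0]B11B   read 0 → write 0, move →, go to s0
s0 | B000[B]11B   read B → write 0, move →, go to s1
s1 | B0000[1]1B   read 1 → write B, move ←, go to s2
s2 | B000[0]B1B   read 0 → write 0, move →, go to s0
s0 | B0000[B]1B   read B → write 0, move →, go to s1
s1 | B00000[1]B   read 1 → write B, move ←, go to s2
s2 | B0000[0]BB   read 0 → write 0, move →, go to s0
s0 | B00000[B]B   read B → write 0, move →, go to s1
s1 | B000000[B]
M halts after 26 transitions.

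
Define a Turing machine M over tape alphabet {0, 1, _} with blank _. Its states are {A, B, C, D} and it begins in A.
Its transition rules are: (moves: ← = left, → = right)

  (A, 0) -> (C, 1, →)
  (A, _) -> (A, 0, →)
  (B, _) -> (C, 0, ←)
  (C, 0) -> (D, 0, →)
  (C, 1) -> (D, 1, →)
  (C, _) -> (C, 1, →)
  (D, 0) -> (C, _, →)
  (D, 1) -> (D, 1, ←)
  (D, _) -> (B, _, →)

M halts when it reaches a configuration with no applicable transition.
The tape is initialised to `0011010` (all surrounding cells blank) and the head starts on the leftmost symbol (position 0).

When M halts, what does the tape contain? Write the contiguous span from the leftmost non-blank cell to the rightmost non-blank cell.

1_11010

state=A head=0 tape=[0]011010   (A,0)→(C,1,→)
state=C head=1 tape=1[0]11010   (C,0)→(D,0,→)
state=D head=2 tape=10[1]1010   (D,1)→(D,1,←)
state=D head=1 tape=1[0]11010   (D,0)→(C,_,→)
state=C head=2 tape=1_[1]1010   (C,1)→(D,1,→)
state=D head=3 tape=1_1[1]010   (D,1)→(D,1,←)
state=D head=2 tape=1_[1]1010   (D,1)→(D,1,←)
state=D head=1 tape=1[_]11010   (D,_)→(B,_,→)
state=B head=2 tape=1_[1]1010
The non-blank tape span at halt is 1_11010.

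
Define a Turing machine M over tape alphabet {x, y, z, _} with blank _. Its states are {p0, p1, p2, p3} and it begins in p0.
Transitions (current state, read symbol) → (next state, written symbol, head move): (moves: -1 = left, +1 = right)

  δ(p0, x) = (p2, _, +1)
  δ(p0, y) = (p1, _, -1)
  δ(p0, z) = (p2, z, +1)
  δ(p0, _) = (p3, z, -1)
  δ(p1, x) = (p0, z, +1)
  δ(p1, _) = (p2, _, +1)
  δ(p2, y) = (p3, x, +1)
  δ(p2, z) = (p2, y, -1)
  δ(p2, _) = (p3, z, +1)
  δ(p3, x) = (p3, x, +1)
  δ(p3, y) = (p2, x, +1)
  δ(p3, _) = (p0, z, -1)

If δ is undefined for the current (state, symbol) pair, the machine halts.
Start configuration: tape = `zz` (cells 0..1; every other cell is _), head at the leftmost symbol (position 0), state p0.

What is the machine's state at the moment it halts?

state=p0 head=0 tape=_[z]z___   (p0,z)→(p2,z,+1)
state=p2 head=1 tape=_z[z]___   (p2,z)→(p2,y,-1)
state=p2 head=0 tape=_[z]y___   (p2,z)→(p2,y,-1)
state=p2 head=-1 tape=[_]yy___   (p2,_)→(p3,z,+1)
state=p3 head=0 tape=z[y]y___   (p3,y)→(p2,x,+1)
state=p2 head=1 tape=zx[y]___   (p2,y)→(p3,x,+1)
state=p3 head=2 tape=zxx[_]__   (p3,_)→(p0,z,-1)
state=p0 head=1 tape=zx[x]z__   (p0,x)→(p2,_,+1)
state=p2 head=2 tape=zx_[z]__   (p2,z)→(p2,y,-1)
state=p2 head=1 tape=zx[_]y__   (p2,_)→(p3,z,+1)
state=p3 head=2 tape=zxz[y]__   (p3,y)→(p2,x,+1)
state=p2 head=3 tape=zxzx[_]_   (p2,_)→(p3,z,+1)
state=p3 head=4 tape=zxzxz[_]   (p3,_)→(p0,z,-1)
state=p0 head=3 tape=zxzx[z]z   (p0,z)→(p2,z,+1)
state=p2 head=4 tape=zxzxz[z]   (p2,z)→(p2,y,-1)
state=p2 head=3 tape=zxzx[z]y   (p2,z)→(p2,y,-1)
state=p2 head=2 tape=zxz[x]yy
No transition is defined for (p2, x); M halts in state p2.

p2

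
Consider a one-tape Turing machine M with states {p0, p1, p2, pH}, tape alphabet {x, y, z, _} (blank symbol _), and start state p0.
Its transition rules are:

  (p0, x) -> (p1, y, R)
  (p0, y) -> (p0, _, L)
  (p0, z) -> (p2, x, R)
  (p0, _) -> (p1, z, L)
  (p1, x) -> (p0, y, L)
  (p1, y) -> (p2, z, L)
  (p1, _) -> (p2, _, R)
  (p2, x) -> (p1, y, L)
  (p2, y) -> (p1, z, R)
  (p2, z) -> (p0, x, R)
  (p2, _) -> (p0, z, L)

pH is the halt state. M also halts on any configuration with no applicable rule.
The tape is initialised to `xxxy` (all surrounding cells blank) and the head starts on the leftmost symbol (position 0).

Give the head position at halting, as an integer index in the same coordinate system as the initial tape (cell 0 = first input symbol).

state=p0 head=0 tape=___[x]xxy_   (p0,x)→(p1,y,R)
state=p1 head=1 tape=___y[x]xy_   (p1,x)→(p0,y,L)
state=p0 head=0 tape=___[y]yxy_   (p0,y)→(p0,_,L)
state=p0 head=-1 tape=__[_]_yxy_   (p0,_)→(p1,z,L)
state=p1 head=-2 tape=_[_]z_yxy_   (p1,_)→(p2,_,R)
state=p2 head=-1 tape=__[z]_yxy_   (p2,z)→(p0,x,R)
state=p0 head=0 tape=__x[_]yxy_   (p0,_)→(p1,z,L)
state=p1 head=-1 tape=__[x]zyxy_   (p1,x)→(p0,y,L)
state=p0 head=-2 tape=_[_]yzyxy_   (p0,_)→(p1,z,L)
state=p1 head=-3 tape=[_]zyzyxy_   (p1,_)→(p2,_,R)
state=p2 head=-2 tape=_[z]yzyxy_   (p2,z)→(p0,x,R)
state=p0 head=-1 tape=_x[y]zyxy_   (p0,y)→(p0,_,L)
state=p0 head=-2 tape=_[x]_zyxy_   (p0,x)→(p1,y,R)
state=p1 head=-1 tape=_y[_]zyxy_   (p1,_)→(p2,_,R)
state=p2 head=0 tape=_y_[z]yxy_   (p2,z)→(p0,x,R)
state=p0 head=1 tape=_y_x[y]xy_   (p0,y)→(p0,_,L)
state=p0 head=0 tape=_y_[x]_xy_   (p0,x)→(p1,y,R)
state=p1 head=1 tape=_y_y[_]xy_   (p1,_)→(p2,_,R)
state=p2 head=2 tape=_y_y_[x]y_   (p2,x)→(p1,y,L)
state=p1 head=1 tape=_y_y[_]yy_   (p1,_)→(p2,_,R)
state=p2 head=2 tape=_y_y_[y]y_   (p2,y)→(p1,z,R)
state=p1 head=3 tape=_y_y_z[y]_   (p1,y)→(p2,z,L)
state=p2 head=2 tape=_y_y_[z]z_   (p2,z)→(p0,x,R)
state=p0 head=3 tape=_y_y_x[z]_   (p0,z)→(p2,x,R)
state=p2 head=4 tape=_y_y_xx[_]   (p2,_)→(p0,z,L)
state=p0 head=3 tape=_y_y_x[x]z   (p0,x)→(p1,y,R)
state=p1 head=4 tape=_y_y_xy[z]
At halt the head is at cell 4.

4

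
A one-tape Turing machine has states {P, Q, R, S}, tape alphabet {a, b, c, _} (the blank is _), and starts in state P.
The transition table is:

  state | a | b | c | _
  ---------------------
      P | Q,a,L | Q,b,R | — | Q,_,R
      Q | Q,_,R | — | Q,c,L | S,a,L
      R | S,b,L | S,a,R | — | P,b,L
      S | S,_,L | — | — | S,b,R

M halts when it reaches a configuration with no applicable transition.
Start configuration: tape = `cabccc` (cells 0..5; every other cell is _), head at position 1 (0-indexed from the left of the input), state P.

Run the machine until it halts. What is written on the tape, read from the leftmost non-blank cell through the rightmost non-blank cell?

b_cabccc

P | __c[a]bccc   read a → write a, move L, go to Q
Q | __[c]abccc   read c → write c, move L, go to Q
Q | _[_]cabccc   read _ → write a, move L, go to S
S | [_]acabccc   read _ → write b, move R, go to S
S | b[a]cabccc   read a → write _, move L, go to S
S | [b]_cabccc
The non-blank tape span at halt is b_cabccc.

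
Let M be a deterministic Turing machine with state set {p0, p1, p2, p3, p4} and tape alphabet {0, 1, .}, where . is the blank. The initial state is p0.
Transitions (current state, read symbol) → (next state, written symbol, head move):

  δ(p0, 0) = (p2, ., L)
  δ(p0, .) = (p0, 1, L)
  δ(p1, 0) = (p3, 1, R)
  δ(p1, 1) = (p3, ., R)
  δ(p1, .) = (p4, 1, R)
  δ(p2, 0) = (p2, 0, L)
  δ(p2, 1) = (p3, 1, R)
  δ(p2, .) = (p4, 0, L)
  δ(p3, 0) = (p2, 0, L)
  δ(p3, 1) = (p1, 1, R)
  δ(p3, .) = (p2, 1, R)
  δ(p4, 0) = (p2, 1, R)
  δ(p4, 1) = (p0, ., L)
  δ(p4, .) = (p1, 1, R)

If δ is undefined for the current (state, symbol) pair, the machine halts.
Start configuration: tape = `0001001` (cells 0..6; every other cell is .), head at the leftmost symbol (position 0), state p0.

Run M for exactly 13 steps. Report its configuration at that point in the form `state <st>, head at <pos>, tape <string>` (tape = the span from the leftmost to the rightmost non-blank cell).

state p3, head at 1, tape 111001001

p0 | ..[0]001001   read 0 → write ., move L, go to p2
p2 | .[.].001001   read . → write 0, move L, go to p4
p4 | [.]0.001001   read . → write 1, move R, go to p1
p1 | 1[0].001001   read 0 → write 1, move R, go to p3
p3 | 11[.]001001   read . → write 1, move R, go to p2
p2 | 111[0]01001   read 0 → write 0, move L, go to p2
p2 | 11[1]001001   read 1 → write 1, move R, go to p3
p3 | 111[0]01001   read 0 → write 0, move L, go to p2
p2 | 11[1]001001   read 1 → write 1, move R, go to p3
p3 | 111[0]01001   read 0 → write 0, move L, go to p2
p2 | 11[1]001001   read 1 → write 1, move R, go to p3
p3 | 111[0]01001   read 0 → write 0, move L, go to p2
p2 | 11[1]001001   read 1 → write 1, move R, go to p3
p3 | 111[0]01001
After 13 steps: state p3, head at 1, tape 111001001.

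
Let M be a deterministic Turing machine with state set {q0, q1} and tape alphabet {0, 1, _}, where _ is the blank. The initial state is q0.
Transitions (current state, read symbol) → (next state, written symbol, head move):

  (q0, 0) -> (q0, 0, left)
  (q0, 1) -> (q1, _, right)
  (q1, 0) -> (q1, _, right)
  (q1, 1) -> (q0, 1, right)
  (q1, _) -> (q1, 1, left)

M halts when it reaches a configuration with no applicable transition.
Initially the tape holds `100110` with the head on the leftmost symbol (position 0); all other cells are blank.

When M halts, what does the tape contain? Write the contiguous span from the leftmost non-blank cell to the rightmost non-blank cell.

1_1_1

state=q0 head=0 tape=[1]00110___   (q0,1)→(q1,_,right)
state=q1 head=1 tape=_[0]0110___   (q1,0)→(q1,_,right)
state=q1 head=2 tape=__[0]110___   (q1,0)→(q1,_,right)
state=q1 head=3 tape=___[1]10___   (q1,1)→(q0,1,right)
state=q0 head=4 tape=___1[1]0___   (q0,1)→(q1,_,right)
state=q1 head=5 tape=___1_[0]___   (q1,0)→(q1,_,right)
state=q1 head=6 tape=___1__[_]__   (q1,_)→(q1,1,left)
state=q1 head=5 tape=___1_[_]1__   (q1,_)→(q1,1,left)
state=q1 head=4 tape=___1[_]11__   (q1,_)→(q1,1,left)
state=q1 head=3 tape=___[1]111__   (q1,1)→(q0,1,right)
state=q0 head=4 tape=___1[1]11__   (q0,1)→(q1,_,right)
state=q1 head=5 tape=___1_[1]1__   (q1,1)→(q0,1,right)
state=q0 head=6 tape=___1_1[1]__   (q0,1)→(q1,_,right)
state=q1 head=7 tape=___1_1_[_]_   (q1,_)→(q1,1,left)
state=q1 head=6 tape=___1_1[_]1_   (q1,_)→(q1,1,left)
state=q1 head=5 tape=___1_[1]11_   (q1,1)→(q0,1,right)
state=q0 head=6 tape=___1_1[1]1_   (q0,1)→(q1,_,right)
state=q1 head=7 tape=___1_1_[1]_   (q1,1)→(q0,1,right)
state=q0 head=8 tape=___1_1_1[_]
The non-blank tape span at halt is 1_1_1.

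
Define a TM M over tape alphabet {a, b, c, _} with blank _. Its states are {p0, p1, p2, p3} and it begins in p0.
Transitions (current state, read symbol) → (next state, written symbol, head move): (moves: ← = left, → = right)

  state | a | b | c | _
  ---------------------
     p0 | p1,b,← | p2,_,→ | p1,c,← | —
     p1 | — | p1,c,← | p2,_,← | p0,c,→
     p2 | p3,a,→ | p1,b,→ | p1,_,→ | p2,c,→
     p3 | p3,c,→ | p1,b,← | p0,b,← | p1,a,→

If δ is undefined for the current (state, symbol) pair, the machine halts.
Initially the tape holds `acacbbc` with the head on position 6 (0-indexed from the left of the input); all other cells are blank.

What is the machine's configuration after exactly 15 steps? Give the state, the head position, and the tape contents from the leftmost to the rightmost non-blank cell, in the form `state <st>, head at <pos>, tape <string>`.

state p1, head at 7, tape acaaaaa

state=p0 head=6 tape=acacbb[c]_   (p0,c)→(p1,c,←)
state=p1 head=5 tape=acacb[b]c_   (p1,b)→(p1,c,←)
state=p1 head=4 tape=acac[b]cc_   (p1,b)→(p1,c,←)
state=p1 head=3 tape=aca[c]ccc_   (p1,c)→(p2,_,←)
state=p2 head=2 tape=ac[a]_ccc_   (p2,a)→(p3,a,→)
state=p3 head=3 tape=aca[_]ccc_   (p3,_)→(p1,a,→)
state=p1 head=4 tape=acaa[c]cc_   (p1,c)→(p2,_,←)
state=p2 head=3 tape=aca[a]_cc_   (p2,a)→(p3,a,→)
state=p3 head=4 tape=acaa[_]cc_   (p3,_)→(p1,a,→)
state=p1 head=5 tape=acaaa[c]c_   (p1,c)→(p2,_,←)
state=p2 head=4 tape=acaa[a]_c_   (p2,a)→(p3,a,→)
state=p3 head=5 tape=acaaa[_]c_   (p3,_)→(p1,a,→)
state=p1 head=6 tape=acaaaa[c]_   (p1,c)→(p2,_,←)
state=p2 head=5 tape=acaaa[a]__   (p2,a)→(p3,a,→)
state=p3 head=6 tape=acaaaa[_]_   (p3,_)→(p1,a,→)
state=p1 head=7 tape=acaaaaa[_]
After 15 steps: state p1, head at 7, tape acaaaaa.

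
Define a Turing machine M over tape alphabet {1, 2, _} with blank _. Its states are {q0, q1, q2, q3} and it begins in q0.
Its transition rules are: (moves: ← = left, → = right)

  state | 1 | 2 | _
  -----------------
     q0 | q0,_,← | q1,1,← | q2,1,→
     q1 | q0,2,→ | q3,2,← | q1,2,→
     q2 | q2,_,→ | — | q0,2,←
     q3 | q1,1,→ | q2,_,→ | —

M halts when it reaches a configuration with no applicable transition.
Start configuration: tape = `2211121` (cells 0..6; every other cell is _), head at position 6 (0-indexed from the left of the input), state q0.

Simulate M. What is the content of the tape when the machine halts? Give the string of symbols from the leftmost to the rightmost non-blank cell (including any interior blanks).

21

q0 | 221112[1]   read 1 → write _, move ←, go to q0
q0 | 22111[2]_   read 2 → write 1, move ←, go to q1
q1 | 2211[1]1_   read 1 → write 2, move →, go to q0
q0 | 22112[1]_   read 1 → write _, move ←, go to q0
q0 | 2211[2]__   read 2 → write 1, move ←, go to q1
q1 | 221[1]1__   read 1 → write 2, move →, go to q0
q0 | 2212[1]__   read 1 → write _, move ←, go to q0
q0 | 221[2]___   read 2 → write 1, move ←, go to q1
q1 | 22[1]1___   read 1 → write 2, move →, go to q0
q0 | 222[1]___   read 1 → write _, move ←, go to q0
q0 | 22[2]____   read 2 → write 1, move ←, go to q1
q1 | 2[2]1____   read 2 → write 2, move ←, go to q3
q3 | [2]21____   read 2 → write _, move →, go to q2
q2 | _[2]1____
The non-blank tape span at halt is 21.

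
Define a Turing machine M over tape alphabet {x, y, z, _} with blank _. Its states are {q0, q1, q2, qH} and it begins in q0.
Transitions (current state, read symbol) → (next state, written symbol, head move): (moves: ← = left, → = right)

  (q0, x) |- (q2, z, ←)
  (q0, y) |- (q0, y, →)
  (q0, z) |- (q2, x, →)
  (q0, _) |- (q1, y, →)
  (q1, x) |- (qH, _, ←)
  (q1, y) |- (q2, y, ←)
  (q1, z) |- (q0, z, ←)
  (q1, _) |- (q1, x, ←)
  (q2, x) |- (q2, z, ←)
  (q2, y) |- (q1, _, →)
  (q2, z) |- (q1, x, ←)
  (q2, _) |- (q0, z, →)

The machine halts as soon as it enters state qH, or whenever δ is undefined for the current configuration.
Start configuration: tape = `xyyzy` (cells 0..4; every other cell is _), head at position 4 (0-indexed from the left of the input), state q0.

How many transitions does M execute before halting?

state=q0 head=4 tape=xyyz[y]_____   (q0,y)→(q0,y,→)
state=q0 head=5 tape=xyyzy[_]____   (q0,_)→(q1,y,→)
state=q1 head=6 tape=xyyzyy[_]___   (q1,_)→(q1,x,←)
state=q1 head=5 tape=xyyzy[y]x___   (q1,y)→(q2,y,←)
state=q2 head=4 tape=xyyz[y]yx___   (q2,y)→(q1,_,→)
state=q1 head=5 tape=xyyz_[y]x___   (q1,y)→(q2,y,←)
state=q2 head=4 tape=xyyz[_]yx___   (q2,_)→(q0,z,→)
state=q0 head=5 tape=xyyzz[y]x___   (q0,y)→(q0,y,→)
state=q0 head=6 tape=xyyzzy[x]___   (q0,x)→(q2,z,←)
state=q2 head=5 tape=xyyzz[y]z___   (q2,y)→(q1,_,→)
state=q1 head=6 tape=xyyzz_[z]___   (q1,z)→(q0,z,←)
state=q0 head=5 tape=xyyzz[_]z___   (q0,_)→(q1,y,→)
state=q1 head=6 tape=xyyzzy[z]___   (q1,z)→(q0,z,←)
state=q0 head=5 tape=xyyzz[y]z___   (q0,y)→(q0,y,→)
state=q0 head=6 tape=xyyzzy[z]___   (q0,z)→(q2,x,→)
state=q2 head=7 tape=xyyzzyx[_]__   (q2,_)→(q0,z,→)
state=q0 head=8 tape=xyyzzyxz[_]_   (q0,_)→(q1,y,→)
state=q1 head=9 tape=xyyzzyxzy[_]   (q1,_)→(q1,x,←)
state=q1 head=8 tape=xyyzzyxz[y]x   (q1,y)→(q2,y,←)
state=q2 head=7 tape=xyyzzyx[z]yx   (q2,z)→(q1,x,←)
state=q1 head=6 tape=xyyzzy[x]xyx   (q1,x)→(qH,_,←)
state=qH head=5 tape=xyyzz[y]_xyx
M halts after 21 transitions.

21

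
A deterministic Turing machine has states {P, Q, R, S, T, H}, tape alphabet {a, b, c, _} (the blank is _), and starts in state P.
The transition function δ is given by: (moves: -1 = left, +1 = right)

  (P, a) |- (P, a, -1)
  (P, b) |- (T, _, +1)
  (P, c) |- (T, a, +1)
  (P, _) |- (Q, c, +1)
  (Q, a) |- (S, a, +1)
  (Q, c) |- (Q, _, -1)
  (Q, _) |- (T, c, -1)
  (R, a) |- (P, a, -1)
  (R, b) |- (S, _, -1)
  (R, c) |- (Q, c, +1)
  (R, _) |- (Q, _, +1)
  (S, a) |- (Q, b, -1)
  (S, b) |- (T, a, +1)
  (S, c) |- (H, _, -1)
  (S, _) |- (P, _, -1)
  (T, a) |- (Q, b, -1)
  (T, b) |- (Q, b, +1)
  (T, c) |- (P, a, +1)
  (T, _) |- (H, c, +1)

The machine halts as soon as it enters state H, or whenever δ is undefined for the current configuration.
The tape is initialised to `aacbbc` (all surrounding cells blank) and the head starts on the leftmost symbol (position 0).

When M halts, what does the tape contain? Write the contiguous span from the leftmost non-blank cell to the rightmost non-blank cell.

caaa_b

P | _[a]acbbc   read a → write a, move -1, go to P
P | [_]aacbbc   read _ → write c, move +1, go to Q
Q | c[a]acbbc   read a → write a, move +1, go to S
S | ca[a]cbbc   read a → write b, move -1, go to Q
Q | c[a]bcbbc   read a → write a, move +1, go to S
S | ca[b]cbbc   read b → write a, move +1, go to T
T | caa[c]bbc   read c → write a, move +1, go to P
P | caaa[b]bc   read b → write _, move +1, go to T
T | caaa_[b]c   read b → write b, move +1, go to Q
Q | caaa_b[c]   read c → write _, move -1, go to Q
Q | caaa_[b]_
The non-blank tape span at halt is caaa_b.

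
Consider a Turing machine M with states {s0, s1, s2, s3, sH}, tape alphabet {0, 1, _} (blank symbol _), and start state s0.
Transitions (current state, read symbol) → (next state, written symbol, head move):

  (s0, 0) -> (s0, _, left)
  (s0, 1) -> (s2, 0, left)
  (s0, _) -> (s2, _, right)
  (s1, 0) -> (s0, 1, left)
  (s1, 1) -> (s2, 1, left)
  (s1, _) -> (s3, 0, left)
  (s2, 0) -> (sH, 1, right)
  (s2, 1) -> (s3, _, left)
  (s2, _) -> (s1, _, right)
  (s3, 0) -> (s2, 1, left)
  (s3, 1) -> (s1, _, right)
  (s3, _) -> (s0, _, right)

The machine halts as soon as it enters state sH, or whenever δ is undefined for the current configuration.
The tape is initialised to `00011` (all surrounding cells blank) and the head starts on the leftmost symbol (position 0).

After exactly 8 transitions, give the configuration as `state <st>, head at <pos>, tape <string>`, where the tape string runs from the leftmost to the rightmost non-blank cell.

s0 | _[0]0011   read 0 → write _, move left, go to s0
s0 | [_]_0011   read _ → write _, move right, go to s2
s2 | _[_]0011   read _ → write _, move right, go to s1
s1 | __[0]011   read 0 → write 1, move left, go to s0
s0 | _[_]1011   read _ → write _, move right, go to s2
s2 | __[1]011   read 1 → write _, move left, go to s3
s3 | _[_]_011   read _ → write _, move right, go to s0
s0 | __[_]011   read _ → write _, move right, go to s2
s2 | ___[0]11
After 8 steps: state s2, head at 2, tape 011.

state s2, head at 2, tape 011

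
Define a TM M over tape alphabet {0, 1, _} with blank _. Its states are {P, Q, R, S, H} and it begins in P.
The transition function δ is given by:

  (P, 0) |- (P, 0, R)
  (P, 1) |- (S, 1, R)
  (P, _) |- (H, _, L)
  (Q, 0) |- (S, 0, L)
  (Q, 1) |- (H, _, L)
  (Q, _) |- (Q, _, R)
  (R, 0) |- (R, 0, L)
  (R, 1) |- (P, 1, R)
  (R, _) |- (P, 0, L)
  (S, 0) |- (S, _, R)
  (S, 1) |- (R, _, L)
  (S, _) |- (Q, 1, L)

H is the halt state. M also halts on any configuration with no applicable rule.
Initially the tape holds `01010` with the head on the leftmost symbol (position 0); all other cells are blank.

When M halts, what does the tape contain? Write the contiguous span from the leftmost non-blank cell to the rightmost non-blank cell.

01__0

state=P head=0 tape=[0]1010   (P,0)→(P,0,R)
state=P head=1 tape=0[1]010   (P,1)→(S,1,R)
state=S head=2 tape=01[0]10   (S,0)→(S,_,R)
state=S head=3 tape=01_[1]0   (S,1)→(R,_,L)
state=R head=2 tape=01[_]_0   (R,_)→(P,0,L)
state=P head=1 tape=0[1]0_0   (P,1)→(S,1,R)
state=S head=2 tape=01[0]_0   (S,0)→(S,_,R)
state=S head=3 tape=01_[_]0   (S,_)→(Q,1,L)
state=Q head=2 tape=01[_]10   (Q,_)→(Q,_,R)
state=Q head=3 tape=01_[1]0   (Q,1)→(H,_,L)
state=H head=2 tape=01[_]_0
The non-blank tape span at halt is 01__0.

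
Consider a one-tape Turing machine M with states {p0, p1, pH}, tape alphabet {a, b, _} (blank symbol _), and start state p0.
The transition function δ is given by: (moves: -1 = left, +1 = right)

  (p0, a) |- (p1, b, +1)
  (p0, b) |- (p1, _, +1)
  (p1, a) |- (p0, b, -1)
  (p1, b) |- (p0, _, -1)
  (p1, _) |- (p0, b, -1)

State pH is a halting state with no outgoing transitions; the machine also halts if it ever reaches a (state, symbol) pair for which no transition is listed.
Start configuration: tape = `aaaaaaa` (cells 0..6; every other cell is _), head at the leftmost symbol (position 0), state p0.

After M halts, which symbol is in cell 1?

_

state=p0 head=0 tape=[a]aaaaaa   (p0,a)→(p1,b,+1)
state=p1 head=1 tape=b[a]aaaaa   (p1,a)→(p0,b,-1)
state=p0 head=0 tape=[b]baaaaa   (p0,b)→(p1,_,+1)
state=p1 head=1 tape=_[b]aaaaa   (p1,b)→(p0,_,-1)
state=p0 head=0 tape=[_]_aaaaa
Cell 1 holds _ when M halts.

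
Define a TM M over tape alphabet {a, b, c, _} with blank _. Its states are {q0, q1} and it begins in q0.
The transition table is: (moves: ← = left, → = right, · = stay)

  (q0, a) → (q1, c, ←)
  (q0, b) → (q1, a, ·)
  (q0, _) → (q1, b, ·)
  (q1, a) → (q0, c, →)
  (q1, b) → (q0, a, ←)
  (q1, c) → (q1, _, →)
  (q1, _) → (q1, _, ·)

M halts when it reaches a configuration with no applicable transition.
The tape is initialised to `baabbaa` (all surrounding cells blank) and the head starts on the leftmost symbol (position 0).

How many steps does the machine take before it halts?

state=q0 head=0 tape=[b]aabbaa_   (q0,b)→(q1,a,·)
state=q1 head=0 tape=[a]aabbaa_   (q1,a)→(q0,c,→)
state=q0 head=1 tape=c[a]abbaa_   (q0,a)→(q1,c,←)
state=q1 head=0 tape=[c]cabbaa_   (q1,c)→(q1,_,→)
state=q1 head=1 tape=_[c]abbaa_   (q1,c)→(q1,_,→)
state=q1 head=2 tape=__[a]bbaa_   (q1,a)→(q0,c,→)
state=q0 head=3 tape=__c[b]baa_   (q0,b)→(q1,a,·)
state=q1 head=3 tape=__c[a]baa_   (q1,a)→(q0,c,→)
state=q0 head=4 tape=__cc[b]aa_   (q0,b)→(q1,a,·)
state=q1 head=4 tape=__cc[a]aa_   (q1,a)→(q0,c,→)
state=q0 head=5 tape=__ccc[a]a_   (q0,a)→(q1,c,←)
state=q1 head=4 tape=__cc[c]ca_   (q1,c)→(q1,_,→)
state=q1 head=5 tape=__cc_[c]a_   (q1,c)→(q1,_,→)
state=q1 head=6 tape=__cc__[a]_   (q1,a)→(q0,c,→)
state=q0 head=7 tape=__cc__c[_]   (q0,_)→(q1,b,·)
state=q1 head=7 tape=__cc__c[b]   (q1,b)→(q0,a,←)
state=q0 head=6 tape=__cc__[c]a
M halts after 16 transitions.

16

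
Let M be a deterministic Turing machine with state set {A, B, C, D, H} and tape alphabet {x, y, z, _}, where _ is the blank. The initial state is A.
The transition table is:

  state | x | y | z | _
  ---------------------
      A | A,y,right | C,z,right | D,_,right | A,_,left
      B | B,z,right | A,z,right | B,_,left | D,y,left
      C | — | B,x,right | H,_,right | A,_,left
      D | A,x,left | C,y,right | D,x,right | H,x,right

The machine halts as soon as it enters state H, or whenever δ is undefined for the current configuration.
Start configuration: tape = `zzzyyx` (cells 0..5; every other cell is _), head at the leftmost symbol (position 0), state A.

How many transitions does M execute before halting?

14

state=A head=0 tape=[z]zzyyx___   (A,z)→(D,_,right)
state=D head=1 tape=_[z]zyyx___   (D,z)→(D,x,right)
state=D head=2 tape=_x[z]yyx___   (D,z)→(D,x,right)
state=D head=3 tape=_xx[y]yx___   (D,y)→(C,y,right)
state=C head=4 tape=_xxy[y]x___   (C,y)→(B,x,right)
state=B head=5 tape=_xxyx[x]___   (B,x)→(B,z,right)
state=B head=6 tape=_xxyxz[_]__   (B,_)→(D,y,left)
state=D head=5 tape=_xxyx[z]y__   (D,z)→(D,x,right)
state=D head=6 tape=_xxyxx[y]__   (D,y)→(C,y,right)
state=C head=7 tape=_xxyxxy[_]_   (C,_)→(A,_,left)
state=A head=6 tape=_xxyxx[y]__   (A,y)→(C,z,right)
state=C head=7 tape=_xxyxxz[_]_   (C,_)→(A,_,left)
state=A head=6 tape=_xxyxx[z]__   (A,z)→(D,_,right)
state=D head=7 tape=_xxyxx_[_]_   (D,_)→(H,x,right)
state=H head=8 tape=_xxyxx_x[_]
M halts after 14 transitions.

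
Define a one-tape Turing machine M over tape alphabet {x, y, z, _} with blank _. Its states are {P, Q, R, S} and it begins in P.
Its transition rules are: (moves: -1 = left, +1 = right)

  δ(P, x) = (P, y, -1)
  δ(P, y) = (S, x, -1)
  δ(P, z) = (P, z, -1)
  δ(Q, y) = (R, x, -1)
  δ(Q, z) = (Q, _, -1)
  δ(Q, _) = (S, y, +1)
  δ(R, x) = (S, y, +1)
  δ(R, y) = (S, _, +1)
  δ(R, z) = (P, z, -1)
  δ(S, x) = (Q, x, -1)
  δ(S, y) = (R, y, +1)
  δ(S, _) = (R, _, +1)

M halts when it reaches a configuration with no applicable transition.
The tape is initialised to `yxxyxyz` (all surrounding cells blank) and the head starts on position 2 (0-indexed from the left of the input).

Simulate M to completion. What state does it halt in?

S

state=P head=2 tape=_yx[x]yxyz   (P,x)→(P,y,-1)
state=P head=1 tape=_y[x]yyxyz   (P,x)→(P,y,-1)
state=P head=0 tape=_[y]yyyxyz   (P,y)→(S,x,-1)
state=S head=-1 tape=[_]xyyyxyz   (S,_)→(R,_,+1)
state=R head=0 tape=_[x]yyyxyz   (R,x)→(S,y,+1)
state=S head=1 tape=_y[y]yyxyz   (S,y)→(R,y,+1)
state=R head=2 tape=_yy[y]yxyz   (R,y)→(S,_,+1)
state=S head=3 tape=_yy_[y]xyz   (S,y)→(R,y,+1)
state=R head=4 tape=_yy_y[x]yz   (R,x)→(S,y,+1)
state=S head=5 tape=_yy_yy[y]z   (S,y)→(R,y,+1)
state=R head=6 tape=_yy_yyy[z]   (R,z)→(P,z,-1)
state=P head=5 tape=_yy_yy[y]z   (P,y)→(S,x,-1)
state=S head=4 tape=_yy_y[y]xz   (S,y)→(R,y,+1)
state=R head=5 tape=_yy_yy[x]z   (R,x)→(S,y,+1)
state=S head=6 tape=_yy_yyy[z]
No transition is defined for (S, z); M halts in state S.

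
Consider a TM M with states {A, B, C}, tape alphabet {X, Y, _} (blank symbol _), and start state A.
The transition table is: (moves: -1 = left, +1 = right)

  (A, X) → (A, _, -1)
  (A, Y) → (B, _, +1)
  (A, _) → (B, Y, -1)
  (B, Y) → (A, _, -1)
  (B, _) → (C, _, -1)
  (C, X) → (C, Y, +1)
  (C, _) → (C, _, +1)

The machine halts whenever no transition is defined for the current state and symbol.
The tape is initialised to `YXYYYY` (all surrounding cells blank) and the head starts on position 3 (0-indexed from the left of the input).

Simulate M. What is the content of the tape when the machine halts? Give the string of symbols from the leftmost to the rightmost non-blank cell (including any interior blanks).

state=A head=3 tape=YXY[Y]YY   (A,Y)→(B,_,+1)
state=B head=4 tape=YXY_[Y]Y   (B,Y)→(A,_,-1)
state=A head=3 tape=YXY[_]_Y   (A,_)→(B,Y,-1)
state=B head=2 tape=YX[Y]Y_Y   (B,Y)→(A,_,-1)
state=A head=1 tape=Y[X]_Y_Y   (A,X)→(A,_,-1)
state=A head=0 tape=[Y]__Y_Y   (A,Y)→(B,_,+1)
state=B head=1 tape=_[_]_Y_Y   (B,_)→(C,_,-1)
state=C head=0 tape=[_]__Y_Y   (C,_)→(C,_,+1)
state=C head=1 tape=_[_]_Y_Y   (C,_)→(C,_,+1)
state=C head=2 tape=__[_]Y_Y   (C,_)→(C,_,+1)
state=C head=3 tape=___[Y]_Y
The non-blank tape span at halt is Y_Y.

Y_Y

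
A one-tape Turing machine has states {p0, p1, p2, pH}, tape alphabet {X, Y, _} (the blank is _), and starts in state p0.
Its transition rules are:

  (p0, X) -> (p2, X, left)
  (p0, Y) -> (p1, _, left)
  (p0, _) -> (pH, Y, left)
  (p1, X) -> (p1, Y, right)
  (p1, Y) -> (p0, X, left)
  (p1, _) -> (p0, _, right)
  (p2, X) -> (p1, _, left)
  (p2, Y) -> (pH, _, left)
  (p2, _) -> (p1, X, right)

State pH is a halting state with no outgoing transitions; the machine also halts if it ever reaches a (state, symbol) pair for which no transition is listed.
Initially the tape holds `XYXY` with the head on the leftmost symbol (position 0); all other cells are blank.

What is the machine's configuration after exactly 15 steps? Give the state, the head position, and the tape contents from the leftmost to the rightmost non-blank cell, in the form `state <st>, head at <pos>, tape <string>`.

state=p0 head=0 tape=_[X]YXY   (p0,X)→(p2,X,left)
state=p2 head=-1 tape=[_]XYXY   (p2,_)→(p1,X,right)
state=p1 head=0 tape=X[X]YXY   (p1,X)→(p1,Y,right)
state=p1 head=1 tape=XY[Y]XY   (p1,Y)→(p0,X,left)
state=p0 head=0 tape=X[Y]XXY   (p0,Y)→(p1,_,left)
state=p1 head=-1 tape=[X]_XXY   (p1,X)→(p1,Y,right)
state=p1 head=0 tape=Y[_]XXY   (p1,_)→(p0,_,right)
state=p0 head=1 tape=Y_[X]XY   (p0,X)→(p2,X,left)
state=p2 head=0 tape=Y[_]XXY   (p2,_)→(p1,X,right)
state=p1 head=1 tape=YX[X]XY   (p1,X)→(p1,Y,right)
state=p1 head=2 tape=YXY[X]Y   (p1,X)→(p1,Y,right)
state=p1 head=3 tape=YXYY[Y]   (p1,Y)→(p0,X,left)
state=p0 head=2 tape=YXY[Y]X   (p0,Y)→(p1,_,left)
state=p1 head=1 tape=YX[Y]_X   (p1,Y)→(p0,X,left)
state=p0 head=0 tape=Y[X]X_X   (p0,X)→(p2,X,left)
state=p2 head=-1 tape=[Y]XX_X
After 15 steps: state p2, head at -1, tape YXX_X.

state p2, head at -1, tape YXX_X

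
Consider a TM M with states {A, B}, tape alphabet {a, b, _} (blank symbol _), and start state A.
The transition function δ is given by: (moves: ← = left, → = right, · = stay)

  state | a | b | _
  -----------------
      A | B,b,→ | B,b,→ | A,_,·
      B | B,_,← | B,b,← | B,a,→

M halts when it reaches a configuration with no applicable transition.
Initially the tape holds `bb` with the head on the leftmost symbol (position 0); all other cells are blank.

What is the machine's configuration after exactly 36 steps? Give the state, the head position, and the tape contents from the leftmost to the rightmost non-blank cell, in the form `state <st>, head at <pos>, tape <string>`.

state B, head at -4, tape aa___bb

state=A head=0 tape=_____[b]b   (A,b)→(B,b,→)
state=B head=1 tape=_____b[b]   (B,b)→(B,b,←)
state=B head=0 tape=_____[b]b   (B,b)→(B,b,←)
state=B head=-1 tape=____[_]bb   (B,_)→(B,a,→)
state=B head=0 tape=____a[b]b   (B,b)→(B,b,←)
state=B head=-1 tape=____[a]bb   (B,a)→(B,_,←)
state=B head=-2 tape=___[_]_bb   (B,_)→(B,a,→)
state=B head=-1 tape=___a[_]bb   (B,_)→(B,a,→)
state=B head=0 tape=___aa[b]b   (B,b)→(B,b,←)
state=B head=-1 tape=___a[a]bb   (B,a)→(B,_,←)
state=B head=-2 tape=___[a]_bb   (B,a)→(B,_,←)
state=B head=-3 tape=__[_]__bb   (B,_)→(B,a,→)
state=B head=-2 tape=__a[_]_bb   (B,_)→(B,a,→)
state=B head=-1 tape=__aa[_]bb   (B,_)→(B,a,→)
state=B head=0 tape=__aaa[b]b   (B,b)→(B,b,←)
state=B head=-1 tape=__aa[a]bb   (B,a)→(B,_,←)
state=B head=-2 tape=__a[a]_bb   (B,a)→(B,_,←)
state=B head=-3 tape=__[a]__bb   (B,a)→(B,_,←)
state=B head=-4 tape=_[_]___bb   (B,_)→(B,a,→)
state=B head=-3 tape=_a[_]__bb   (B,_)→(B,a,→)
state=B head=-2 tape=_aa[_]_bb   (B,_)→(B,a,→)
state=B head=-1 tape=_aaa[_]bb   (B,_)→(B,a,→)
state=B head=0 tape=_aaaa[b]b   (B,b)→(B,b,←)
state=B head=-1 tape=_aaa[a]bb   (B,a)→(B,_,←)
state=B head=-2 tape=_aa[a]_bb   (B,a)→(B,_,←)
state=B head=-3 tape=_a[a]__bb   (B,a)→(B,_,←)
state=B head=-4 tape=_[a]___bb   (B,a)→(B,_,←)
state=B head=-5 tape=[_]____bb   (B,_)→(B,a,→)
state=B head=-4 tape=a[_]___bb   (B,_)→(B,a,→)
state=B head=-3 tape=aa[_]__bb   (B,_)→(B,a,→)
state=B head=-2 tape=aaa[_]_bb   (B,_)→(B,a,→)
state=B head=-1 tape=aaaa[_]bb   (B,_)→(B,a,→)
state=B head=0 tape=aaaaa[b]b   (B,b)→(B,b,←)
state=B head=-1 tape=aaaa[a]bb   (B,a)→(B,_,←)
state=B head=-2 tape=aaa[a]_bb   (B,a)→(B,_,←)
state=B head=-3 tape=aa[a]__bb   (B,a)→(B,_,←)
state=B head=-4 tape=a[a]___bb
After 36 steps: state B, head at -4, tape aa___bb.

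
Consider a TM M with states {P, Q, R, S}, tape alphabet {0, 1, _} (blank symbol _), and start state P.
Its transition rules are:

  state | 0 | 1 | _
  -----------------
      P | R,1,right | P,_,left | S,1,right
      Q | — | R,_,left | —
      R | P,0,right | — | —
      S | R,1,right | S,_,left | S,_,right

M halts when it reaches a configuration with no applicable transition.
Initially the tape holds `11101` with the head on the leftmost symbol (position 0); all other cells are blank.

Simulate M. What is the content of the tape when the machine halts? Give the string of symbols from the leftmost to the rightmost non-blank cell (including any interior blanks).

P | _[1]1101   read 1 → write _, move left, go to P
P | [_]_1101   read _ → write 1, move right, go to S
S | 1[_]1101   read _ → write _, move right, go to S
S | 1_[1]101   read 1 → write _, move left, go to S
S | 1[_]_101   read _ → write _, move right, go to S
S | 1_[_]101   read _ → write _, move right, go to S
S | 1__[1]01   read 1 → write _, move left, go to S
S | 1_[_]_01   read _ → write _, move right, go to S
S | 1__[_]01   read _ → write _, move right, go to S
S | 1___[0]1   read 0 → write 1, move right, go to R
R | 1___1[1]
The non-blank tape span at halt is 1___11.

1___11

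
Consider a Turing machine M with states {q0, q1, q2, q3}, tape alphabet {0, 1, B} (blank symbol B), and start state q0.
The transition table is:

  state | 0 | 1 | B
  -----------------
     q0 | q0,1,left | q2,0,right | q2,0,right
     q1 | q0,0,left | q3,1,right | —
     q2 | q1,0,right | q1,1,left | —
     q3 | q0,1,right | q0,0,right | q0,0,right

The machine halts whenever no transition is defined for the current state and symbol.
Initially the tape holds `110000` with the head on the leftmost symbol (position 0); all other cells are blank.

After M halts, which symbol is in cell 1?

state=q0 head=0 tape=B[1]10000BBB   (q0,1)→(q2,0,right)
state=q2 head=1 tape=B0[1]0000BBB   (q2,1)→(q1,1,left)
state=q1 head=0 tape=B[0]10000BBB   (q1,0)→(q0,0,left)
state=q0 head=-1 tape=[B]010000BBB   (q0,B)→(q2,0,right)
state=q2 head=0 tape=0[0]10000BBB   (q2,0)→(q1,0,right)
state=q1 head=1 tape=00[1]0000BBB   (q1,1)→(q3,1,right)
state=q3 head=2 tape=001[0]000BBB   (q3,0)→(q0,1,right)
state=q0 head=3 tape=0011[0]00BBB   (q0,0)→(q0,1,left)
state=q0 head=2 tape=001[1]100BBB   (q0,1)→(q2,0,right)
state=q2 head=3 tape=0010[1]00BBB   (q2,1)→(q1,1,left)
state=q1 head=2 tape=001[0]100BBB   (q1,0)→(q0,0,left)
state=q0 head=1 tape=00[1]0100BBB   (q0,1)→(q2,0,right)
state=q2 head=2 tape=000[0]100BBB   (q2,0)→(q1,0,right)
state=q1 head=3 tape=0000[1]00BBB   (q1,1)→(q3,1,right)
state=q3 head=4 tape=00001[0]0BBB   (q3,0)→(q0,1,right)
state=q0 head=5 tape=000011[0]BBB   (q0,0)→(q0,1,left)
state=q0 head=4 tape=00001[1]1BBB   (q0,1)→(q2,0,right)
state=q2 head=5 tape=000010[1]BBB   (q2,1)→(q1,1,left)
state=q1 head=4 tape=00001[0]1BBB   (q1,0)→(q0,0,left)
state=q0 head=3 tape=0000[1]01BBB   (q0,1)→(q2,0,right)
state=q2 head=4 tape=00000[0]1BBB   (q2,0)→(q1,0,right)
state=q1 head=5 tape=000000[1]BBB   (q1,1)→(q3,1,right)
state=q3 head=6 tape=0000001[B]BB   (q3,B)→(q0,0,right)
state=q0 head=7 tape=00000010[B]B   (q0,B)→(q2,0,right)
state=q2 head=8 tape=000000100[B]
Cell 1 holds 0 when M halts.

0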